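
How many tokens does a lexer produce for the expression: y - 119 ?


Scanning 'y - 119'
Token 1: 'y' -> identifier
Token 2: '-' -> operator
Token 3: '119' -> integer_literal
Total tokens: 3

3


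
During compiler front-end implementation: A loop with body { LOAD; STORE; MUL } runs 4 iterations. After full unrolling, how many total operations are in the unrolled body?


Loop body operations: LOAD, STORE, MUL (3 ops per iteration)
Unrolling 4 iterations:
  Iteration 1: LOAD, STORE, MUL (3 ops)
  Iteration 2: LOAD, STORE, MUL (3 ops)
  Iteration 3: LOAD, STORE, MUL (3 ops)
  Iteration 4: LOAD, STORE, MUL (3 ops)
Total: 4 iterations * 3 ops/iter = 12 operations

12


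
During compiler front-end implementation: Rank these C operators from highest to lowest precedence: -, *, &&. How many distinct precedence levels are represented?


Looking up precedence for each operator:
  - -> precedence 5
  * -> precedence 6
  && -> precedence 2
Sorted highest to lowest: *, -, &&
Distinct precedence values: [6, 5, 2]
Number of distinct levels: 3

3


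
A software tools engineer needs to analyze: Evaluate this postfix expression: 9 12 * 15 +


Processing tokens left to right:
Push 9, Push 12
Pop 9 and 12, compute 9 * 12 = 108, push 108
Push 15
Pop 108 and 15, compute 108 + 15 = 123, push 123
Stack result: 123

123


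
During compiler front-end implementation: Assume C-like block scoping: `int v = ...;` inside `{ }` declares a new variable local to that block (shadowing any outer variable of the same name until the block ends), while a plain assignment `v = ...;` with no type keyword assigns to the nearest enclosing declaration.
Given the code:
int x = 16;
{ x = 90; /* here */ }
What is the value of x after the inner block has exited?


Analyzing scoping rules:
Outer scope: declares x = 16
Inner block: 'x = 90;' has no type keyword, so it is an assignment to the outer x (no shadowing)
The assignment changed the outer variable itself, so the new value persists after the block -> 90
Result: 90

90


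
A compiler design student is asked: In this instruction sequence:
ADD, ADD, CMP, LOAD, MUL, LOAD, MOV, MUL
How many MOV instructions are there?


Scanning instruction sequence for MOV:
  Position 1: ADD
  Position 2: ADD
  Position 3: CMP
  Position 4: LOAD
  Position 5: MUL
  Position 6: LOAD
  Position 7: MOV <- MATCH
  Position 8: MUL
Matches at positions: [7]
Total MOV count: 1

1


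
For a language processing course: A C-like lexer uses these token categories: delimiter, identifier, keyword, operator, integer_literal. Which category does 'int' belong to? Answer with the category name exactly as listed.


Token: 'int'
Checking categories:
  identifier: no
  integer_literal: no
  operator: no
  keyword: YES
  delimiter: no
Category: keyword

keyword


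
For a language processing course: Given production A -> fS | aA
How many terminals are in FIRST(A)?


Production: A -> fS | aA
Examining each alternative for leading terminals:
  A -> fS : first terminal = 'f'
  A -> aA : first terminal = 'a'
FIRST(A) = {a, f}
Count: 2

2


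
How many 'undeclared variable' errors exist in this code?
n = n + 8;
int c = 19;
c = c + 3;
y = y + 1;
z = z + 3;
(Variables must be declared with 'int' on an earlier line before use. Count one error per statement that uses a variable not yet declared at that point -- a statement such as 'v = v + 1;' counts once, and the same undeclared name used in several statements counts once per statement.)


Scanning code line by line:
  Line 1: use 'n' -> ERROR (undeclared)
  Line 2: declare 'c' -> declared = ['c']
  Line 3: use 'c' -> OK (declared)
  Line 4: use 'y' -> ERROR (undeclared)
  Line 5: use 'z' -> ERROR (undeclared)
Total undeclared variable errors: 3

3


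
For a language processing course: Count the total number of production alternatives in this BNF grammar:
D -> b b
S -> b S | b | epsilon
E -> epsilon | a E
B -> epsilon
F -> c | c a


Counting alternatives per rule:
  D: 1 alternative(s)
  S: 3 alternative(s)
  E: 2 alternative(s)
  B: 1 alternative(s)
  F: 2 alternative(s)
Sum: 1 + 3 + 2 + 1 + 2 = 9

9


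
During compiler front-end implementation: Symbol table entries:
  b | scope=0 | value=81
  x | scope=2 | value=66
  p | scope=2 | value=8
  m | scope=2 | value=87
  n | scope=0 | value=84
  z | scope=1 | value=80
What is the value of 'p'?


Searching symbol table for 'p':
  b | scope=0 | value=81
  x | scope=2 | value=66
  p | scope=2 | value=8 <- MATCH
  m | scope=2 | value=87
  n | scope=0 | value=84
  z | scope=1 | value=80
Found 'p' at scope 2 with value 8

8


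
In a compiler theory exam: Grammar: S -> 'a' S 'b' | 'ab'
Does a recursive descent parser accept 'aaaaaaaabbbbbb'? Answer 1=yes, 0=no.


Grammar accepts strings of the form a^n b^n (n >= 1)
Word: 'aaaaaaaabbbbbb'
Counting: 8 a's and 6 b's
Check: 8 == 6? No
Mismatch: a-count != b-count
Rejected

0


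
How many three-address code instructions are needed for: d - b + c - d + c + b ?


Expression: d - b + c - d + c + b
Generating three-address code (respecting * over +/- precedence):
  Instruction 1: t1 = d - b
  Instruction 2: t2 = t1 + c
  Instruction 3: t3 = t2 - d
  Instruction 4: t4 = t3 + c
  Instruction 5: t5 = t4 + b
Total instructions: 5

5


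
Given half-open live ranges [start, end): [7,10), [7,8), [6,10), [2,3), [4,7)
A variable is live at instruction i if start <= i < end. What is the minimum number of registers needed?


Live ranges:
  Var0: [7, 10)
  Var1: [7, 8)
  Var2: [6, 10)
  Var3: [2, 3)
  Var4: [4, 7)
Sweep-line events (position, delta, active):
  pos=2 start -> active=1
  pos=3 end -> active=0
  pos=4 start -> active=1
  pos=6 start -> active=2
  pos=7 end -> active=1
  pos=7 start -> active=2
  pos=7 start -> active=3
  pos=8 end -> active=2
  pos=10 end -> active=1
  pos=10 end -> active=0
Maximum simultaneous active: 3
Minimum registers needed: 3

3


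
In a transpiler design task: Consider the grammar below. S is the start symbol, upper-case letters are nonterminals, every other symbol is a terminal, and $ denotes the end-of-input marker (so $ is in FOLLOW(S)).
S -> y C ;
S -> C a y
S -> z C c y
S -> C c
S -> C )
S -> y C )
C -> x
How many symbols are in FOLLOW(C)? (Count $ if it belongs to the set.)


S is the start symbol and does not occur in any rule body, so FOLLOW(S) = {$}.
Examining every occurrence of C in a rule body:
  S -> y C ; : C is followed by terminal ';' -> add ';'
  S -> C a y : C is followed by terminal 'a' -> add 'a'
  S -> z C c y : C is followed by terminal 'c' -> add 'c'
  S -> C c : C is followed by terminal 'c' -> add 'c' (already in the set)
  S -> C ) : C is followed by terminal ')' -> add ')'
  S -> y C ) : C is followed by terminal ')' -> add ')' (already in the set)
  C -> x : C does not occur in the body -> contributes nothing
FOLLOW(C) = {), ;, a, c}
Count: 4

4


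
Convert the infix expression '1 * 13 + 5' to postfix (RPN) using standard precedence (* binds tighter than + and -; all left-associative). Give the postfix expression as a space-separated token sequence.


Applying the shunting-yard algorithm:
  Operand 1 -> output
  Push '*' onto operator stack -> op-stack: [*]
  Operand 13 -> output
  See '+' (prec 1); top '*' (prec 2) >= it -> pop '*' to output
  Push '+' onto operator stack -> op-stack: [+]
  Operand 5 -> output
  End of input: pop '+' to output
Postfix result: 1 13 * 5 +

1 13 * 5 +


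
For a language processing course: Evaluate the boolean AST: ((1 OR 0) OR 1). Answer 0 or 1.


Step 1: Evaluate inner node
  1 OR 0 = 1
Step 2: Evaluate root node
  1 OR 1 = 1

1


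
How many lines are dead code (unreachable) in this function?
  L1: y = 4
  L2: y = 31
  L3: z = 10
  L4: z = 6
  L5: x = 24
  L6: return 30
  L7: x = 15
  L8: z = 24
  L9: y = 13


Analyzing control flow:
  L1: reachable (before return)
  L2: reachable (before return)
  L3: reachable (before return)
  L4: reachable (before return)
  L5: reachable (before return)
  L6: reachable (return statement)
  L7: DEAD (after return at L6)
  L8: DEAD (after return at L6)
  L9: DEAD (after return at L6)
Return at L6, total lines = 9
Dead lines: L7 through L9
Count: 3

3


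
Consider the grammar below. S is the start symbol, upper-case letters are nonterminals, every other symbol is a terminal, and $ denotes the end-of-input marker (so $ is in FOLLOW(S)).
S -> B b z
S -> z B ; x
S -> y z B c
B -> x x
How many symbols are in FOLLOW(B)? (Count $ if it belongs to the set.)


S is the start symbol and does not occur in any rule body, so FOLLOW(S) = {$}.
Examining every occurrence of B in a rule body:
  S -> B b z : B is followed by terminal 'b' -> add 'b'
  S -> z B ; x : B is followed by terminal ';' -> add ';'
  S -> y z B c : B is followed by terminal 'c' -> add 'c'
  B -> x x : B does not occur in the body -> contributes nothing
FOLLOW(B) = {;, b, c}
Count: 3

3


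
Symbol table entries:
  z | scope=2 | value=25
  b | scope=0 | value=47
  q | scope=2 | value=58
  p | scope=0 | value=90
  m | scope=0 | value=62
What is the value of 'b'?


Searching symbol table for 'b':
  z | scope=2 | value=25
  b | scope=0 | value=47 <- MATCH
  q | scope=2 | value=58
  p | scope=0 | value=90
  m | scope=0 | value=62
Found 'b' at scope 0 with value 47

47


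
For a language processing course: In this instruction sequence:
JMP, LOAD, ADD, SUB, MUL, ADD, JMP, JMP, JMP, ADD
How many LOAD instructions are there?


Scanning instruction sequence for LOAD:
  Position 1: JMP
  Position 2: LOAD <- MATCH
  Position 3: ADD
  Position 4: SUB
  Position 5: MUL
  Position 6: ADD
  Position 7: JMP
  Position 8: JMP
  Position 9: JMP
  Position 10: ADD
Matches at positions: [2]
Total LOAD count: 1

1


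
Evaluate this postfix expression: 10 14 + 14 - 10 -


Processing tokens left to right:
Push 10, Push 14
Pop 10 and 14, compute 10 + 14 = 24, push 24
Push 14
Pop 24 and 14, compute 24 - 14 = 10, push 10
Push 10
Pop 10 and 10, compute 10 - 10 = 0, push 0
Stack result: 0

0


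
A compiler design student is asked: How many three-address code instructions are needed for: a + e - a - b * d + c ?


Expression: a + e - a - b * d + c
Generating three-address code (respecting * over +/- precedence):
  Instruction 1: t1 = b * d
  Instruction 2: t2 = a + e
  Instruction 3: t3 = t2 - a
  Instruction 4: t4 = t3 - t1
  Instruction 5: t5 = t4 + c
Total instructions: 5

5


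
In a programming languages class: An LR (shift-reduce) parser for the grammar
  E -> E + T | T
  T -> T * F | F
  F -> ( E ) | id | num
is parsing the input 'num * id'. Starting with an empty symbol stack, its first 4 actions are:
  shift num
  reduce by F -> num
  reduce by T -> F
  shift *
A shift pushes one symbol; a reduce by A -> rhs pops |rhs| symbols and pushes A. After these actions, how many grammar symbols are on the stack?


Tracking the symbol stack through each action:
  Action 1: shift 'num' : push -> stack = [num] (size 1)
  Action 2: reduce by F -> num : pop 1, push F -> stack = [F] (size 1)
  Action 3: reduce by T -> F : pop 1, push T -> stack = [T] (size 1)
  Action 4: shift '*' : push -> stack = [T, *] (size 2)
Final stack size: 2

2


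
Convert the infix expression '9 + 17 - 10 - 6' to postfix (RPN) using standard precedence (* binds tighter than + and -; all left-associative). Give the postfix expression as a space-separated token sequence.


Applying the shunting-yard algorithm:
  Operand 9 -> output
  Push '+' onto operator stack -> op-stack: [+]
  Operand 17 -> output
  See '-' (prec 1); top '+' (prec 1) >= it -> pop '+' to output
  Push '-' onto operator stack -> op-stack: [-]
  Operand 10 -> output
  See '-' (prec 1); top '-' (prec 1) >= it -> pop '-' to output
  Push '-' onto operator stack -> op-stack: [-]
  Operand 6 -> output
  End of input: pop '-' to output
Postfix result: 9 17 + 10 - 6 -

9 17 + 10 - 6 -


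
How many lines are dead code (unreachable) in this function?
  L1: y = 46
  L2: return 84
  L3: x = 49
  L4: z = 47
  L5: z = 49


Analyzing control flow:
  L1: reachable (before return)
  L2: reachable (return statement)
  L3: DEAD (after return at L2)
  L4: DEAD (after return at L2)
  L5: DEAD (after return at L2)
Return at L2, total lines = 5
Dead lines: L3 through L5
Count: 3

3


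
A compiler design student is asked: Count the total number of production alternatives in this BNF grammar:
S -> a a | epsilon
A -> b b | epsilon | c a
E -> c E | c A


Counting alternatives per rule:
  S: 2 alternative(s)
  A: 3 alternative(s)
  E: 2 alternative(s)
Sum: 2 + 3 + 2 = 7

7


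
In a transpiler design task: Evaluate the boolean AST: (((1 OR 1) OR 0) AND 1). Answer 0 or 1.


Step 1: Evaluate inner node
  1 OR 1 = 1
Step 2: Evaluate next node
  1 OR 0 = 1
Step 3: Evaluate root node
  1 AND 1 = 1

1


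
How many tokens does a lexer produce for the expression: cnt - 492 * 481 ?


Scanning 'cnt - 492 * 481'
Token 1: 'cnt' -> identifier
Token 2: '-' -> operator
Token 3: '492' -> integer_literal
Token 4: '*' -> operator
Token 5: '481' -> integer_literal
Total tokens: 5

5


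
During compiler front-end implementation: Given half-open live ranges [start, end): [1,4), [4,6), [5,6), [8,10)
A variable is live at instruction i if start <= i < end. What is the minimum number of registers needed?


Live ranges:
  Var0: [1, 4)
  Var1: [4, 6)
  Var2: [5, 6)
  Var3: [8, 10)
Sweep-line events (position, delta, active):
  pos=1 start -> active=1
  pos=4 end -> active=0
  pos=4 start -> active=1
  pos=5 start -> active=2
  pos=6 end -> active=1
  pos=6 end -> active=0
  pos=8 start -> active=1
  pos=10 end -> active=0
Maximum simultaneous active: 2
Minimum registers needed: 2

2


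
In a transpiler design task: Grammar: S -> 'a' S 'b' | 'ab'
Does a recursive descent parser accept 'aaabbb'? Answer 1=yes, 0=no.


Grammar accepts strings of the form a^n b^n (n >= 1)
Word: 'aaabbb'
Counting: 3 a's and 3 b's
Check: 3 == 3? Yes
Derivation (S -> aSb applied 2 time(s), then S -> ab): S => aSb => aaSbb => aaabbb
Accepted

1


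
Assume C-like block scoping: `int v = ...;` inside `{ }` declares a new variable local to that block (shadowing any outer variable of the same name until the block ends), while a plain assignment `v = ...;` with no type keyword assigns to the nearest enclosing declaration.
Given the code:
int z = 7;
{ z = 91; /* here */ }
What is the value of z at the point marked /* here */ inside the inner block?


Analyzing scoping rules:
Outer scope: declares z = 7
Inner block: 'z = 91;' has no type keyword, so it is an assignment to the outer z (no shadowing)
Inside the block, after the assignment -> 91
Result: 91

91


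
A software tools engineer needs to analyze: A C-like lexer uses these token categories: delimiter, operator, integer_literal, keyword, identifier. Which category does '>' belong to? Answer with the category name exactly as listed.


Token: '>'
Checking categories:
  identifier: no
  integer_literal: no
  operator: YES
  keyword: no
  delimiter: no
Category: operator

operator


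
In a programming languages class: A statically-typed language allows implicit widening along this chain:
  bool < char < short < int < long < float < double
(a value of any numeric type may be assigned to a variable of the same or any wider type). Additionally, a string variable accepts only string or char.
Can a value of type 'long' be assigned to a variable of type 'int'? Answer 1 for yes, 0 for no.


Target variable type: int
Source value type: long
Numeric ranks: long=4, int=3
Widening allowed iff rank(source) <= rank(target): 4 <= 3? No
Result: 0

0


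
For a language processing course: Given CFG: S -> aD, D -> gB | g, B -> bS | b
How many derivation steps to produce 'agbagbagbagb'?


Grammar: S -> aD, D -> gB | g, B -> bS | b
Deriving 'agbagbagbagb':
Step 1: S -> aD => aD
Step 2: D -> gB => agB
Step 3: B -> bS => agbS
Step 4: S -> aD => agbaD
Step 5: D -> gB => agbagB
Step 6: B -> bS => agbagbS
Step 7: S -> aD => agbagbaD
Step 8: D -> gB => agbagbagB
Step 9: B -> bS => agbagbagbS
Step 10: S -> aD => agbagbagbaD
Step 11: D -> gB => agbagbagbagB
Step 12: B -> b => agbagbagbagb
Total derivation steps: 12

12


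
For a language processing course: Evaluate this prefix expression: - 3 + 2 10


Parsing prefix expression: - 3 + 2 10
Step 1: Innermost operation '+ 2 10'
  2 + 10 = 12
Step 2: Outer operation '- 3 [12]'
  3 - 12 = -9

-9


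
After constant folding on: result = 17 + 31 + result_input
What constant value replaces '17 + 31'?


Identifying constant sub-expression:
  Original: result = 17 + 31 + result_input
  17 and 31 are both compile-time constants
  Evaluating: 17 + 31 = 48
  After folding: result = 48 + result_input

48


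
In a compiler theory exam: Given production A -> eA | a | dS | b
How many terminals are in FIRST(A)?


Production: A -> eA | a | dS | b
Examining each alternative for leading terminals:
  A -> eA : first terminal = 'e'
  A -> a : first terminal = 'a'
  A -> dS : first terminal = 'd'
  A -> b : first terminal = 'b'
FIRST(A) = {a, b, d, e}
Count: 4

4


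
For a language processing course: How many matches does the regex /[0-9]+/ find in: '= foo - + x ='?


Pattern: /[0-9]+/ (int literals)
Input: '= foo - + x ='
Scanning for matches:
Total matches: 0

0


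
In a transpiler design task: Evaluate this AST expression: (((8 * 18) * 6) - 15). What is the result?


Expression: (((8 * 18) * 6) - 15)
Evaluating step by step:
  8 * 18 = 144
  144 * 6 = 864
  864 - 15 = 849
Result: 849

849


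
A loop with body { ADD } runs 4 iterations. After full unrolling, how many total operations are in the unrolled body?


Loop body operations: ADD (1 op per iteration)
Unrolling 4 iterations:
  Iteration 1: ADD (1 ops)
  Iteration 2: ADD (1 ops)
  Iteration 3: ADD (1 ops)
  Iteration 4: ADD (1 ops)
Total: 4 iterations * 1 ops/iter = 4 operations

4


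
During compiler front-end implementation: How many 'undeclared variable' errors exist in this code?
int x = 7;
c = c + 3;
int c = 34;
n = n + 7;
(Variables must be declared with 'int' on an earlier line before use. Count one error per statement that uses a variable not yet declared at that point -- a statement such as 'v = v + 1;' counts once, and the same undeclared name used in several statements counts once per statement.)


Scanning code line by line:
  Line 1: declare 'x' -> declared = ['x']
  Line 2: use 'c' -> ERROR (undeclared)
  Line 3: declare 'c' -> declared = ['c', 'x']
  Line 4: use 'n' -> ERROR (undeclared)
Total undeclared variable errors: 2

2


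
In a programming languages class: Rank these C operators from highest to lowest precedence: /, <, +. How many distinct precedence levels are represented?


Looking up precedence for each operator:
  / -> precedence 6
  < -> precedence 4
  + -> precedence 5
Sorted highest to lowest: /, +, <
Distinct precedence values: [6, 5, 4]
Number of distinct levels: 3

3


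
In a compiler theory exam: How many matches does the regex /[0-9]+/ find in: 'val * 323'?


Pattern: /[0-9]+/ (int literals)
Input: 'val * 323'
Scanning for matches:
  Match 1: '323'
Total matches: 1

1


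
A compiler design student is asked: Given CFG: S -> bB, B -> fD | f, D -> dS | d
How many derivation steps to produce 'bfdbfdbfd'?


Grammar: S -> bB, B -> fD | f, D -> dS | d
Deriving 'bfdbfdbfd':
Step 1: S -> bB => bB
Step 2: B -> fD => bfD
Step 3: D -> dS => bfdS
Step 4: S -> bB => bfdbB
Step 5: B -> fD => bfdbfD
Step 6: D -> dS => bfdbfdS
Step 7: S -> bB => bfdbfdbB
Step 8: B -> fD => bfdbfdbfD
Step 9: D -> d => bfdbfdbfd
Total derivation steps: 9

9


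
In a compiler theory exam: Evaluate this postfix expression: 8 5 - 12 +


Processing tokens left to right:
Push 8, Push 5
Pop 8 and 5, compute 8 - 5 = 3, push 3
Push 12
Pop 3 and 12, compute 3 + 12 = 15, push 15
Stack result: 15

15


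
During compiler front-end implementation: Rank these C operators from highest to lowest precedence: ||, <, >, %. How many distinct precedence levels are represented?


Looking up precedence for each operator:
  || -> precedence 1
  < -> precedence 4
  > -> precedence 4
  % -> precedence 6
Sorted highest to lowest: %, <, >, ||
Distinct precedence values: [6, 4, 1]
Number of distinct levels: 3

3


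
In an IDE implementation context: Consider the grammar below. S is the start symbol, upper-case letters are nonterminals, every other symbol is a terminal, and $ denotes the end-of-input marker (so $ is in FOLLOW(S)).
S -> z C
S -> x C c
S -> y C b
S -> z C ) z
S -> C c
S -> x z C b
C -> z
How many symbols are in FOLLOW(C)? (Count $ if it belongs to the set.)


S is the start symbol and does not occur in any rule body, so FOLLOW(S) = {$}.
Examining every occurrence of C in a rule body:
  S -> z C : C is at the right end -> add FOLLOW(S) = {$}
  S -> x C c : C is followed by terminal 'c' -> add 'c'
  S -> y C b : C is followed by terminal 'b' -> add 'b'
  S -> z C ) z : C is followed by terminal ')' -> add ')'
  S -> C c : C is followed by terminal 'c' -> add 'c' (already in the set)
  S -> x z C b : C is followed by terminal 'b' -> add 'b' (already in the set)
  C -> z : C does not occur in the body -> contributes nothing
FOLLOW(C) = {), b, c, $}
Count: 4

4


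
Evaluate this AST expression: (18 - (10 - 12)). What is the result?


Expression: (18 - (10 - 12))
Evaluating step by step:
  10 - 12 = -2
  18 - -2 = 20
Result: 20

20


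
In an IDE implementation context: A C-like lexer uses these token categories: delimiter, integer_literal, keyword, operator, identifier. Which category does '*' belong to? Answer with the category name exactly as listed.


Token: '*'
Checking categories:
  identifier: no
  integer_literal: no
  operator: YES
  keyword: no
  delimiter: no
Category: operator

operator


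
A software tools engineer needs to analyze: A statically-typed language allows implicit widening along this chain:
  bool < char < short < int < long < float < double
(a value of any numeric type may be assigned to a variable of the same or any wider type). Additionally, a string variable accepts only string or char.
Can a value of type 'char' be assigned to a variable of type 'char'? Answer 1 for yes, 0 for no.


Target variable type: char
Source value type: char
Numeric ranks: char=1, char=1
Widening allowed iff rank(source) <= rank(target): 1 <= 1? Yes
Result: 1

1


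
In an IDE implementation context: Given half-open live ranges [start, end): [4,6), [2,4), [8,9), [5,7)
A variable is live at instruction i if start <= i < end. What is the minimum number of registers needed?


Live ranges:
  Var0: [4, 6)
  Var1: [2, 4)
  Var2: [8, 9)
  Var3: [5, 7)
Sweep-line events (position, delta, active):
  pos=2 start -> active=1
  pos=4 end -> active=0
  pos=4 start -> active=1
  pos=5 start -> active=2
  pos=6 end -> active=1
  pos=7 end -> active=0
  pos=8 start -> active=1
  pos=9 end -> active=0
Maximum simultaneous active: 2
Minimum registers needed: 2

2


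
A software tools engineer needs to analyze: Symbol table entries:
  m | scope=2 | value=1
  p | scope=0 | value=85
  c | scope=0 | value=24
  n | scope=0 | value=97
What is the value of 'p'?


Searching symbol table for 'p':
  m | scope=2 | value=1
  p | scope=0 | value=85 <- MATCH
  c | scope=0 | value=24
  n | scope=0 | value=97
Found 'p' at scope 0 with value 85

85


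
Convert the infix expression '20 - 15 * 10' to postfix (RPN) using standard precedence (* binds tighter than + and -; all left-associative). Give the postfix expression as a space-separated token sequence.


Applying the shunting-yard algorithm:
  Operand 20 -> output
  Push '-' onto operator stack -> op-stack: [-]
  Operand 15 -> output
  Push '*' onto operator stack -> op-stack: [-, *]
  Operand 10 -> output
  End of input: pop '*' to output
  End of input: pop '-' to output
Postfix result: 20 15 10 * -

20 15 10 * -


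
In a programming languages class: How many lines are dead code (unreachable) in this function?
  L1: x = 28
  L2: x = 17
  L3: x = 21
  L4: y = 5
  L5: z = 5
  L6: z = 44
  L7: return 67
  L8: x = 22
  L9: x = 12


Analyzing control flow:
  L1: reachable (before return)
  L2: reachable (before return)
  L3: reachable (before return)
  L4: reachable (before return)
  L5: reachable (before return)
  L6: reachable (before return)
  L7: reachable (return statement)
  L8: DEAD (after return at L7)
  L9: DEAD (after return at L7)
Return at L7, total lines = 9
Dead lines: L8 through L9
Count: 2

2


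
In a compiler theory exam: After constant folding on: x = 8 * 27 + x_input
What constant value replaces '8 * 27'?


Identifying constant sub-expression:
  Original: x = 8 * 27 + x_input
  8 and 27 are both compile-time constants
  Evaluating: 8 * 27 = 216
  After folding: x = 216 + x_input

216


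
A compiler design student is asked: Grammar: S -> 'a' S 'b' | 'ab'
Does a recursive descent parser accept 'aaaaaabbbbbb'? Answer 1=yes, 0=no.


Grammar accepts strings of the form a^n b^n (n >= 1)
Word: 'aaaaaabbbbbb'
Counting: 6 a's and 6 b's
Check: 6 == 6? Yes
Derivation (S -> aSb applied 5 time(s), then S -> ab): S => aSb => aaSbb => aaaSbbb => aaaaSbbbb => aaaaaSbbbbb => aaaaaabbbbbb
Accepted

1


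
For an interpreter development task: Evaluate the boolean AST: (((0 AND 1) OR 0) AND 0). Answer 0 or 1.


Step 1: Evaluate inner node
  0 AND 1 = 0
Step 2: Evaluate next node
  0 OR 0 = 0
Step 3: Evaluate root node
  0 AND 0 = 0

0


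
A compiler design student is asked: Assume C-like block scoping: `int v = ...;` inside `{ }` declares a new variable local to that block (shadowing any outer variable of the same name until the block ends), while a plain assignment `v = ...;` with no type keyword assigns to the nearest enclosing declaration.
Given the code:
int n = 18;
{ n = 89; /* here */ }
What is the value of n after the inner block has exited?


Analyzing scoping rules:
Outer scope: declares n = 18
Inner block: 'n = 89;' has no type keyword, so it is an assignment to the outer n (no shadowing)
The assignment changed the outer variable itself, so the new value persists after the block -> 89
Result: 89

89


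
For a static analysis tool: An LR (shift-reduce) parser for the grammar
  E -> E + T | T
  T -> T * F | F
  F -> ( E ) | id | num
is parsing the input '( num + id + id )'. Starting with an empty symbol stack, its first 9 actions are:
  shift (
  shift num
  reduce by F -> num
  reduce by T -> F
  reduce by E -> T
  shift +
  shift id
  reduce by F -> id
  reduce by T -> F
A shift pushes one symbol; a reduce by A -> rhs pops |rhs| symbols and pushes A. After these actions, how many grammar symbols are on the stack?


Tracking the symbol stack through each action:
  Action 1: shift '(' : push -> stack = [(] (size 1)
  Action 2: shift 'num' : push -> stack = [(, num] (size 2)
  Action 3: reduce by F -> num : pop 1, push F -> stack = [(, F] (size 2)
  Action 4: reduce by T -> F : pop 1, push T -> stack = [(, T] (size 2)
  Action 5: reduce by E -> T : pop 1, push E -> stack = [(, E] (size 2)
  Action 6: shift '+' : push -> stack = [(, E, +] (size 3)
  Action 7: shift 'id' : push -> stack = [(, E, +, id] (size 4)
  Action 8: reduce by F -> id : pop 1, push F -> stack = [(, E, +, F] (size 4)
  Action 9: reduce by T -> F : pop 1, push T -> stack = [(, E, +, T] (size 4)
Final stack size: 4

4


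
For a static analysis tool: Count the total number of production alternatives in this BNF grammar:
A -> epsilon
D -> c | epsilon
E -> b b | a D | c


Counting alternatives per rule:
  A: 1 alternative(s)
  D: 2 alternative(s)
  E: 3 alternative(s)
Sum: 1 + 2 + 3 = 6

6


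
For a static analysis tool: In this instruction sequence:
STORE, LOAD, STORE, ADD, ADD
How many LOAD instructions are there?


Scanning instruction sequence for LOAD:
  Position 1: STORE
  Position 2: LOAD <- MATCH
  Position 3: STORE
  Position 4: ADD
  Position 5: ADD
Matches at positions: [2]
Total LOAD count: 1

1


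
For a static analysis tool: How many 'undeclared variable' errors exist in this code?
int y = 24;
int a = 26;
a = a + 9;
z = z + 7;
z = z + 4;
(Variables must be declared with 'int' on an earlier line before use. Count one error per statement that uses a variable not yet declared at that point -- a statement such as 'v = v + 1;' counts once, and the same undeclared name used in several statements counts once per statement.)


Scanning code line by line:
  Line 1: declare 'y' -> declared = ['y']
  Line 2: declare 'a' -> declared = ['a', 'y']
  Line 3: use 'a' -> OK (declared)
  Line 4: use 'z' -> ERROR (undeclared)
  Line 5: use 'z' -> ERROR (undeclared)
Total undeclared variable errors: 2

2


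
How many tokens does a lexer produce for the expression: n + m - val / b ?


Scanning 'n + m - val / b'
Token 1: 'n' -> identifier
Token 2: '+' -> operator
Token 3: 'm' -> identifier
Token 4: '-' -> operator
Token 5: 'val' -> identifier
Token 6: '/' -> operator
Token 7: 'b' -> identifier
Total tokens: 7

7


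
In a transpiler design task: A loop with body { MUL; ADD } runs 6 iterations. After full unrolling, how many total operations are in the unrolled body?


Loop body operations: MUL, ADD (2 ops per iteration)
Unrolling 6 iterations:
  Iteration 1: MUL, ADD (2 ops)
  Iteration 2: MUL, ADD (2 ops)
  Iteration 3: MUL, ADD (2 ops)
  Iteration 4: MUL, ADD (2 ops)
  Iteration 5: MUL, ADD (2 ops)
  Iteration 6: MUL, ADD (2 ops)
Total: 6 iterations * 2 ops/iter = 12 operations

12


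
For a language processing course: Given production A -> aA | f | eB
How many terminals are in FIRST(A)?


Production: A -> aA | f | eB
Examining each alternative for leading terminals:
  A -> aA : first terminal = 'a'
  A -> f : first terminal = 'f'
  A -> eB : first terminal = 'e'
FIRST(A) = {a, e, f}
Count: 3

3


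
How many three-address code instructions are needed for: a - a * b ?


Expression: a - a * b
Generating three-address code (respecting * over +/- precedence):
  Instruction 1: t1 = a * b
  Instruction 2: t2 = a - t1
Total instructions: 2

2


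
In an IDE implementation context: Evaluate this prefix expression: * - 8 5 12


Parsing prefix expression: * - 8 5 12
Step 1: Innermost operation '- 8 5'
  8 - 5 = 3
Step 2: Outer operation '* [3] 12'
  3 * 12 = 36

36


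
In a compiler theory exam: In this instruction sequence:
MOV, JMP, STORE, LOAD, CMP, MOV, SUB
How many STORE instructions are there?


Scanning instruction sequence for STORE:
  Position 1: MOV
  Position 2: JMP
  Position 3: STORE <- MATCH
  Position 4: LOAD
  Position 5: CMP
  Position 6: MOV
  Position 7: SUB
Matches at positions: [3]
Total STORE count: 1

1


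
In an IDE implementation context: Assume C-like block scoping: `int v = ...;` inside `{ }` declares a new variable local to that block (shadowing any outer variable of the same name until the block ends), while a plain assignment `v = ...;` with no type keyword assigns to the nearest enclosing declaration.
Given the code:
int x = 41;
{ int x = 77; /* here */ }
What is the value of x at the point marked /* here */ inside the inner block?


Analyzing scoping rules:
Outer scope: declares x = 41
Inner block: 'int x = 77;' declares a NEW x that shadows the outer one
Inside the block the inner declaration is in scope -> 77
Result: 77

77


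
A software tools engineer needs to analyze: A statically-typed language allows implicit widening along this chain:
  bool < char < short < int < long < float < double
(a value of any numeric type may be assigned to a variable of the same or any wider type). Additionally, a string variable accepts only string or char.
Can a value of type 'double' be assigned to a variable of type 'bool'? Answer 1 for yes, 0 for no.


Target variable type: bool
Source value type: double
Numeric ranks: double=6, bool=0
Widening allowed iff rank(source) <= rank(target): 6 <= 0? No
Result: 0

0


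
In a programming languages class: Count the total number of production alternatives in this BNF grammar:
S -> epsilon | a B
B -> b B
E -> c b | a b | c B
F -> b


Counting alternatives per rule:
  S: 2 alternative(s)
  B: 1 alternative(s)
  E: 3 alternative(s)
  F: 1 alternative(s)
Sum: 2 + 1 + 3 + 1 = 7

7


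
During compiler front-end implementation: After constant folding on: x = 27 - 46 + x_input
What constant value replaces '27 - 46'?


Identifying constant sub-expression:
  Original: x = 27 - 46 + x_input
  27 and 46 are both compile-time constants
  Evaluating: 27 - 46 = -19
  After folding: x = -19 + x_input

-19


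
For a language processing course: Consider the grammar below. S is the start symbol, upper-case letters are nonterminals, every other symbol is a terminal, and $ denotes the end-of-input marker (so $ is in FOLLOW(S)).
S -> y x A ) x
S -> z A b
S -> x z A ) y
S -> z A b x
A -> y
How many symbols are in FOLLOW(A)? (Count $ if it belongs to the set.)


S is the start symbol and does not occur in any rule body, so FOLLOW(S) = {$}.
Examining every occurrence of A in a rule body:
  S -> y x A ) x : A is followed by terminal ')' -> add ')'
  S -> z A b : A is followed by terminal 'b' -> add 'b'
  S -> x z A ) y : A is followed by terminal ')' -> add ')' (already in the set)
  S -> z A b x : A is followed by terminal 'b' -> add 'b' (already in the set)
  A -> y : A does not occur in the body -> contributes nothing
FOLLOW(A) = {), b}
Count: 2

2


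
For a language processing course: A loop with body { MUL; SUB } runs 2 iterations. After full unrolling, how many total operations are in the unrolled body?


Loop body operations: MUL, SUB (2 ops per iteration)
Unrolling 2 iterations:
  Iteration 1: MUL, SUB (2 ops)
  Iteration 2: MUL, SUB (2 ops)
Total: 2 iterations * 2 ops/iter = 4 operations

4


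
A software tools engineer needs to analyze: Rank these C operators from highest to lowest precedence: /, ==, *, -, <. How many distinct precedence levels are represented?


Looking up precedence for each operator:
  / -> precedence 6
  == -> precedence 3
  * -> precedence 6
  - -> precedence 5
  < -> precedence 4
Sorted highest to lowest: /, *, -, <, ==
Distinct precedence values: [6, 5, 4, 3]
Number of distinct levels: 4

4


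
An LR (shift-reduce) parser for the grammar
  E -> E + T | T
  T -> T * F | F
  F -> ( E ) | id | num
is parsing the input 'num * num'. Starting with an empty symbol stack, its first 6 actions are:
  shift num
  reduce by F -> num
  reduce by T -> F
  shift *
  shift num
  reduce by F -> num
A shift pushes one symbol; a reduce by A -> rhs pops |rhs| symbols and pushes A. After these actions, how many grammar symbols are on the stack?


Tracking the symbol stack through each action:
  Action 1: shift 'num' : push -> stack = [num] (size 1)
  Action 2: reduce by F -> num : pop 1, push F -> stack = [F] (size 1)
  Action 3: reduce by T -> F : pop 1, push T -> stack = [T] (size 1)
  Action 4: shift '*' : push -> stack = [T, *] (size 2)
  Action 5: shift 'num' : push -> stack = [T, *, num] (size 3)
  Action 6: reduce by F -> num : pop 1, push F -> stack = [T, *, F] (size 3)
Final stack size: 3

3


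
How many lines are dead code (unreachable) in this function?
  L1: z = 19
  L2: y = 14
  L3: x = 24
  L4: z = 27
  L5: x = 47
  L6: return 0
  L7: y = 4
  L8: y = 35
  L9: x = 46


Analyzing control flow:
  L1: reachable (before return)
  L2: reachable (before return)
  L3: reachable (before return)
  L4: reachable (before return)
  L5: reachable (before return)
  L6: reachable (return statement)
  L7: DEAD (after return at L6)
  L8: DEAD (after return at L6)
  L9: DEAD (after return at L6)
Return at L6, total lines = 9
Dead lines: L7 through L9
Count: 3

3


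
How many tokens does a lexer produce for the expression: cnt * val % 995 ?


Scanning 'cnt * val % 995'
Token 1: 'cnt' -> identifier
Token 2: '*' -> operator
Token 3: 'val' -> identifier
Token 4: '%' -> operator
Token 5: '995' -> integer_literal
Total tokens: 5

5


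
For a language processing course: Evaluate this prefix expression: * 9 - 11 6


Parsing prefix expression: * 9 - 11 6
Step 1: Innermost operation '- 11 6'
  11 - 6 = 5
Step 2: Outer operation '* 9 [5]'
  9 * 5 = 45

45


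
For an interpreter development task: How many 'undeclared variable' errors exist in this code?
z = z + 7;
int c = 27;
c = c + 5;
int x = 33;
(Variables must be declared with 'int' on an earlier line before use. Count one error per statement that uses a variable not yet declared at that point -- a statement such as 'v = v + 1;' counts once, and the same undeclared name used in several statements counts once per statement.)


Scanning code line by line:
  Line 1: use 'z' -> ERROR (undeclared)
  Line 2: declare 'c' -> declared = ['c']
  Line 3: use 'c' -> OK (declared)
  Line 4: declare 'x' -> declared = ['c', 'x']
Total undeclared variable errors: 1

1


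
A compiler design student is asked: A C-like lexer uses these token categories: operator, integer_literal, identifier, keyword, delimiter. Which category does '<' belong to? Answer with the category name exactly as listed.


Token: '<'
Checking categories:
  identifier: no
  integer_literal: no
  operator: YES
  keyword: no
  delimiter: no
Category: operator

operator


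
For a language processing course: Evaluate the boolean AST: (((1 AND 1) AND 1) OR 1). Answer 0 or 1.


Step 1: Evaluate inner node
  1 AND 1 = 1
Step 2: Evaluate next node
  1 AND 1 = 1
Step 3: Evaluate root node
  1 OR 1 = 1

1


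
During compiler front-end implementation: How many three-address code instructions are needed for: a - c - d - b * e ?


Expression: a - c - d - b * e
Generating three-address code (respecting * over +/- precedence):
  Instruction 1: t1 = b * e
  Instruction 2: t2 = a - c
  Instruction 3: t3 = t2 - d
  Instruction 4: t4 = t3 - t1
Total instructions: 4

4


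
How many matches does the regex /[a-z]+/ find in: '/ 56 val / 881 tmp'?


Pattern: /[a-z]+/ (identifiers)
Input: '/ 56 val / 881 tmp'
Scanning for matches:
  Match 1: 'val'
  Match 2: 'tmp'
Total matches: 2

2


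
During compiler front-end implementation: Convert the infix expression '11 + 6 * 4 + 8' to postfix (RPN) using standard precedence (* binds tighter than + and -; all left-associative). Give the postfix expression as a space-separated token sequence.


Applying the shunting-yard algorithm:
  Operand 11 -> output
  Push '+' onto operator stack -> op-stack: [+]
  Operand 6 -> output
  Push '*' onto operator stack -> op-stack: [+, *]
  Operand 4 -> output
  See '+' (prec 1); top '*' (prec 2) >= it -> pop '*' to output
  See '+' (prec 1); top '+' (prec 1) >= it -> pop '+' to output
  Push '+' onto operator stack -> op-stack: [+]
  Operand 8 -> output
  End of input: pop '+' to output
Postfix result: 11 6 4 * + 8 +

11 6 4 * + 8 +


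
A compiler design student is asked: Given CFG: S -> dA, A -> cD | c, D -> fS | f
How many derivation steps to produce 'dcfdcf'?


Grammar: S -> dA, A -> cD | c, D -> fS | f
Deriving 'dcfdcf':
Step 1: S -> dA => dA
Step 2: A -> cD => dcD
Step 3: D -> fS => dcfS
Step 4: S -> dA => dcfdA
Step 5: A -> cD => dcfdcD
Step 6: D -> f => dcfdcf
Total derivation steps: 6

6


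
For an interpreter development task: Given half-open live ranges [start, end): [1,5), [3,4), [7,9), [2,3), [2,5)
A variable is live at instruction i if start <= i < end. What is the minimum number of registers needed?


Live ranges:
  Var0: [1, 5)
  Var1: [3, 4)
  Var2: [7, 9)
  Var3: [2, 3)
  Var4: [2, 5)
Sweep-line events (position, delta, active):
  pos=1 start -> active=1
  pos=2 start -> active=2
  pos=2 start -> active=3
  pos=3 end -> active=2
  pos=3 start -> active=3
  pos=4 end -> active=2
  pos=5 end -> active=1
  pos=5 end -> active=0
  pos=7 start -> active=1
  pos=9 end -> active=0
Maximum simultaneous active: 3
Minimum registers needed: 3

3


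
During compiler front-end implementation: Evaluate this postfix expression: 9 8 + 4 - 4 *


Processing tokens left to right:
Push 9, Push 8
Pop 9 and 8, compute 9 + 8 = 17, push 17
Push 4
Pop 17 and 4, compute 17 - 4 = 13, push 13
Push 4
Pop 13 and 4, compute 13 * 4 = 52, push 52
Stack result: 52

52
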